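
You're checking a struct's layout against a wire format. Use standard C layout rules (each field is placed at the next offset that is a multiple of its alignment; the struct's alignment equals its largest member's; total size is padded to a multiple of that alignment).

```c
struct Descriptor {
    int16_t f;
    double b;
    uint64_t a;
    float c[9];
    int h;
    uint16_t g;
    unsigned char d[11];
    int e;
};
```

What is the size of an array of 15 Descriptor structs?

1320

@0: f [2B, align 2] → 2
+6 pad (align 8)
@8: b [8B, align 8] → 16
@16: a [8B, align 8] → 24
@24: c [36B, align 4] → 60
@60: h [4B, align 4] → 64
@64: g [2B, align 2] → 66
@66: d [11B, align 1] → 77
+3 pad (align 4)
@80: e [4B, align 4] → 84
+4 tail pad (align 8)
size 88, align 8
array of 15: 15 × 88 = 1320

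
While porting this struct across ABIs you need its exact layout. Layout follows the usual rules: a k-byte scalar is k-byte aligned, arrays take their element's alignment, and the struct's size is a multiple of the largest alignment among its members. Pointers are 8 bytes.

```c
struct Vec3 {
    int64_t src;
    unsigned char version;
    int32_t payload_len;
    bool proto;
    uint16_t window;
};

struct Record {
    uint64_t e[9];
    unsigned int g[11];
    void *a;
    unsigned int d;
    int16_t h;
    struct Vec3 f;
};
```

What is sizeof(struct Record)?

160

Vec3: 0..8  src  (8B, 8-aligned); 8..9  version  (1B, 1-aligned); 9..12  -- padding (3B); 12..16  payload_len  (4B, 4-aligned); 16..17  proto  (1B, 1-aligned); 17..18  -- padding (1B); 18..20  window  (2B, 2-aligned); 20..24  -- tail padding (4B); sizeof = 24, alignof = 8
0..72  e  (72B, 8-aligned)
72..116  g  (44B, 4-aligned)
116..120  -- padding (4B)
120..128  a  (8B, 8-aligned)
128..132  d  (4B, 4-aligned)
132..134  h  (2B, 2-aligned)
134..136  -- padding (2B)
136..160  f  (24B, 8-aligned)
sizeof = 160, alignof = 8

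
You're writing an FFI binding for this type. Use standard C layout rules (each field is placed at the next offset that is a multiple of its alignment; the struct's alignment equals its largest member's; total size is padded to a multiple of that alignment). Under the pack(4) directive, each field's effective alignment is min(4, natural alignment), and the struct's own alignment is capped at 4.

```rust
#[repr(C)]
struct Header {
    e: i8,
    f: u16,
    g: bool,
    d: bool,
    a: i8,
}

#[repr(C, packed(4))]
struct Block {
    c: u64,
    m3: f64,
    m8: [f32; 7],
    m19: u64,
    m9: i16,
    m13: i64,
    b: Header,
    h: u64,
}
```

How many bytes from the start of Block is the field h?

Header: e at 0 (size 1, align 1) → ends 1; pad 1 to align 2 for f; f at 2 (size 2, align 2) → ends 4; g at 4 (size 1, align 1) → ends 5; d at 5 (size 1, align 1) → ends 6; a at 6 (size 1, align 1) → ends 7; tail pad 1 to reach multiple of 2; total 8 bytes, alignment 2
c at 0 (size 8, align 4) → ends 8
m3 at 8 (size 8, align 4) → ends 16
m8 at 16 (size 28, align 4) → ends 44
m19 at 44 (size 8, align 4) → ends 52
m9 at 52 (size 2, align 2) → ends 54
pad 2 to align 4 for m13
m13 at 56 (size 8, align 4) → ends 64
b at 64 (size 8, align 2) → ends 72
h at 72 (size 8, align 4) → ends 80

72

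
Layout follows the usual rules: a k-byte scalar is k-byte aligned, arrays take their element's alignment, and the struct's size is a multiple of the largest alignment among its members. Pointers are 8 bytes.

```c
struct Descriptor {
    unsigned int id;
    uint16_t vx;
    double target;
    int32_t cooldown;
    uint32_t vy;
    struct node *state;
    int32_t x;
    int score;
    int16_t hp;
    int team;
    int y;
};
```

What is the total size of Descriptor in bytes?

0..4  id  (4B, 4-aligned)
4..6  vx  (2B, 2-aligned)
6..8  -- padding (2B)
8..16  target  (8B, 8-aligned)
16..20  cooldown  (4B, 4-aligned)
20..24  vy  (4B, 4-aligned)
24..32  state  (8B, 8-aligned)
32..36  x  (4B, 4-aligned)
36..40  score  (4B, 4-aligned)
40..42  hp  (2B, 2-aligned)
42..44  -- padding (2B)
44..48  team  (4B, 4-aligned)
48..52  y  (4B, 4-aligned)
52..56  -- tail padding (4B)
sizeof = 56, alignof = 8

56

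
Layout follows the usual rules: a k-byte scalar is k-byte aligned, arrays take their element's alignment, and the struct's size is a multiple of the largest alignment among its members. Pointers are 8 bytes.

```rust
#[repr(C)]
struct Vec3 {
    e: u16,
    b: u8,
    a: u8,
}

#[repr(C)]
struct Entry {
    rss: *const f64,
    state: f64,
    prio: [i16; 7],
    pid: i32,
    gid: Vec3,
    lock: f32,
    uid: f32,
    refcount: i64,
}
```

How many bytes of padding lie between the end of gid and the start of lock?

0

Vec3: @0: e [2B, align 2] → 2; @2: b [1B, align 1] → 3; @3: a [1B, align 1] → 4; size 4, align 2
@0: rss [8B, align 8] → 8
@8: state [8B, align 8] → 16
@16: prio [14B, align 2] → 30
+2 pad (align 4)
@32: pid [4B, align 4] → 36
@36: gid [4B, align 2] → 40
@40: lock [4B, align 4] → 44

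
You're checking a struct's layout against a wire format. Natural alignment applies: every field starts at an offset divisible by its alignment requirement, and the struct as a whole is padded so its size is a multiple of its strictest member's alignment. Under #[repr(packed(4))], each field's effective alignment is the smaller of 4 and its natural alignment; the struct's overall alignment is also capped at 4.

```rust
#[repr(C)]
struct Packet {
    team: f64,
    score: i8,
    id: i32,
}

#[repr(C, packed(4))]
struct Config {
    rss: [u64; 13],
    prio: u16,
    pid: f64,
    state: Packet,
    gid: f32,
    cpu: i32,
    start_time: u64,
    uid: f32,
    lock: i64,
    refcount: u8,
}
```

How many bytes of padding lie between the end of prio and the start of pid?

2

Packet: team at 0 (size 8, align 8) → ends 8; score at 8 (size 1, align 1) → ends 9; pad 3 to align 4 for id; id at 12 (size 4, align 4) → ends 16; total 16 bytes, alignment 8
rss at 0 (size 104, align 4) → ends 104
prio at 104 (size 2, align 2) → ends 106
pad 2 to align 4 for pid
pid at 108 (size 8, align 4) → ends 116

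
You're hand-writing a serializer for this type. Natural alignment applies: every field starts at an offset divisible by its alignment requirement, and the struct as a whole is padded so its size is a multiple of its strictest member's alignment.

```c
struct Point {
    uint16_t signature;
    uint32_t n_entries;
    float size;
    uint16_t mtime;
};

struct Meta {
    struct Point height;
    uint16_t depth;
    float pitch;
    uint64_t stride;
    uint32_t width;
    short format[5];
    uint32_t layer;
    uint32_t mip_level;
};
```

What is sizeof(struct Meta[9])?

504

Point: @0: signature [2B, align 2] → 2; +2 pad (align 4); @4: n_entries [4B, align 4] → 8; @8: size [4B, align 4] → 12; @12: mtime [2B, align 2] → 14; +2 tail pad (align 4); size 16, align 4
@0: height [16B, align 4] → 16
@16: depth [2B, align 2] → 18
+2 pad (align 4)
@20: pitch [4B, align 4] → 24
@24: stride [8B, align 8] → 32
@32: width [4B, align 4] → 36
@36: format [10B, align 2] → 46
+2 pad (align 4)
@48: layer [4B, align 4] → 52
@52: mip_level [4B, align 4] → 56
size 56, align 8
array of 9: 9 × 56 = 504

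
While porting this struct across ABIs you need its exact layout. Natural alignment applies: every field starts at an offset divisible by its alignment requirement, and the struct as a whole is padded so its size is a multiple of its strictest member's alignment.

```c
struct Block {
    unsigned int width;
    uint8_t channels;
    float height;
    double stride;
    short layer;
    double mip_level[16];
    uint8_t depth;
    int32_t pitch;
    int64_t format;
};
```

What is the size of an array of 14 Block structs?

width at 0 (size 4, align 4) → ends 4
channels at 4 (size 1, align 1) → ends 5
pad 3 to align 4 for height
height at 8 (size 4, align 4) → ends 12
pad 4 to align 8 for stride
stride at 16 (size 8, align 8) → ends 24
layer at 24 (size 2, align 2) → ends 26
pad 6 to align 8 for mip_level
mip_level at 32 (size 128, align 8) → ends 160
depth at 160 (size 1, align 1) → ends 161
pad 3 to align 4 for pitch
pitch at 164 (size 4, align 4) → ends 168
format at 168 (size 8, align 8) → ends 176
total 176 bytes, alignment 8
array of 14: 14 × 176 = 2464

2464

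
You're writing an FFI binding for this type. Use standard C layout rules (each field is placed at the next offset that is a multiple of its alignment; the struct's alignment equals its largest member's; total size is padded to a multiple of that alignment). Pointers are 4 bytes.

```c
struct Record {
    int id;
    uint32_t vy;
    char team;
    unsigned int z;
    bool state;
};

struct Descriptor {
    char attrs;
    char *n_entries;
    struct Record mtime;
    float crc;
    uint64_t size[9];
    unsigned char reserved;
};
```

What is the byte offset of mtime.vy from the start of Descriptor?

12

Record: @0: id [4B, align 4] → 4; @4: vy [4B, align 4] → 8; @8: team [1B, align 1] → 9; +3 pad (align 4); @12: z [4B, align 4] → 16; @16: state [1B, align 1] → 17; +3 tail pad (align 4); size 20, align 4
@0: attrs [1B, align 1] → 1
+3 pad (align 4)
@4: n_entries [4B, align 4] → 8
@8: mtime [20B, align 4] → 28
within Record: vy at 4
8 + 4 = 12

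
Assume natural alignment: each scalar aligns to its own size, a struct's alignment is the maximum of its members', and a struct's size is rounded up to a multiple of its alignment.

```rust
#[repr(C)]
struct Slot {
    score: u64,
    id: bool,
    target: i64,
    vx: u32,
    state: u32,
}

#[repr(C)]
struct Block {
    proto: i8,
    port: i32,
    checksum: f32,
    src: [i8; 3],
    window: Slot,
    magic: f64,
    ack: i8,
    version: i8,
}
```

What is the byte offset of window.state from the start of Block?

44

Slot: score at 0 (size 8, align 8) → ends 8; id at 8 (size 1, align 1) → ends 9; pad 7 to align 8 for target; target at 16 (size 8, align 8) → ends 24; vx at 24 (size 4, align 4) → ends 28; state at 28 (size 4, align 4) → ends 32; total 32 bytes, alignment 8
proto at 0 (size 1, align 1) → ends 1
pad 3 to align 4 for port
port at 4 (size 4, align 4) → ends 8
checksum at 8 (size 4, align 4) → ends 12
src at 12 (size 3, align 1) → ends 15
pad 1 to align 8 for window
window at 16 (size 32, align 8) → ends 48
within Slot: state at 28
16 + 28 = 44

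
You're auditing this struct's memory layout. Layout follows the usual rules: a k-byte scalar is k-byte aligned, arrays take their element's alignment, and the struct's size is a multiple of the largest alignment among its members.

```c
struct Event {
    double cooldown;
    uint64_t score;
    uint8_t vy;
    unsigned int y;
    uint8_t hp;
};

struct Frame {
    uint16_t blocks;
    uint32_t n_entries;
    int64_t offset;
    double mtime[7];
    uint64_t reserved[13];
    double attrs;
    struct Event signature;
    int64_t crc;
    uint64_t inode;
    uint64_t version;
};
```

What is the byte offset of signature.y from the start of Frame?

204

Event: cooldown at 0 (size 8, align 8) → ends 8; score at 8 (size 8, align 8) → ends 16; vy at 16 (size 1, align 1) → ends 17; pad 3 to align 4 for y; y at 20 (size 4, align 4) → ends 24; hp at 24 (size 1, align 1) → ends 25; tail pad 7 to reach multiple of 8; total 32 bytes, alignment 8
blocks at 0 (size 2, align 2) → ends 2
pad 2 to align 4 for n_entries
n_entries at 4 (size 4, align 4) → ends 8
offset at 8 (size 8, align 8) → ends 16
mtime at 16 (size 56, align 8) → ends 72
reserved at 72 (size 104, align 8) → ends 176
attrs at 176 (size 8, align 8) → ends 184
signature at 184 (size 32, align 8) → ends 216
within Event: y at 20
184 + 20 = 204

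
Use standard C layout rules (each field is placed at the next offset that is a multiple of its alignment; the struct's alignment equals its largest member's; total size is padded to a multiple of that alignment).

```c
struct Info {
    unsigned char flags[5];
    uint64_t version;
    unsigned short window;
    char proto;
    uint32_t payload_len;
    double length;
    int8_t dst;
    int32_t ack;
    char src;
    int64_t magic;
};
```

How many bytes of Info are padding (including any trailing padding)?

14

0..5  flags  (5B, 1-aligned)
5..8  -- padding (3B)
8..16  version  (8B, 8-aligned)
16..18  window  (2B, 2-aligned)
18..19  proto  (1B, 1-aligned)
19..20  -- padding (1B)
20..24  payload_len  (4B, 4-aligned)
24..32  length  (8B, 8-aligned)
32..33  dst  (1B, 1-aligned)
33..36  -- padding (3B)
36..40  ack  (4B, 4-aligned)
40..41  src  (1B, 1-aligned)
41..48  -- padding (7B)
48..56  magic  (8B, 8-aligned)
sizeof = 56, alignof = 8
data bytes 42, size 56 → padding 14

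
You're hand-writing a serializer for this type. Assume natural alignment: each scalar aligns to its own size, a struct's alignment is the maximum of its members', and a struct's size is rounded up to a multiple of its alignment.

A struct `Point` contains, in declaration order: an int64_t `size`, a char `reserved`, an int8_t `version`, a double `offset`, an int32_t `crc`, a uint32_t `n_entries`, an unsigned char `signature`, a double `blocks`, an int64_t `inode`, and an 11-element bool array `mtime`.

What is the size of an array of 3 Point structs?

216

size at 0 (size 8, align 8) → ends 8
reserved at 8 (size 1, align 1) → ends 9
version at 9 (size 1, align 1) → ends 10
pad 6 to align 8 for offset
offset at 16 (size 8, align 8) → ends 24
crc at 24 (size 4, align 4) → ends 28
n_entries at 28 (size 4, align 4) → ends 32
signature at 32 (size 1, align 1) → ends 33
pad 7 to align 8 for blocks
blocks at 40 (size 8, align 8) → ends 48
inode at 48 (size 8, align 8) → ends 56
mtime at 56 (size 11, align 1) → ends 67
tail pad 5 to reach multiple of 8
total 72 bytes, alignment 8
array of 3: 3 × 72 = 216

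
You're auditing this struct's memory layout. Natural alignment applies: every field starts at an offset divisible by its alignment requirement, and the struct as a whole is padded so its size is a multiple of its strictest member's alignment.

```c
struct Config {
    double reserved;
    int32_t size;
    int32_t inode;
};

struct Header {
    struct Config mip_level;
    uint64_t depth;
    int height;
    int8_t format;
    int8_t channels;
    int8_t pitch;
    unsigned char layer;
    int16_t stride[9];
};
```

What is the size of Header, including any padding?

Config: reserved at 0 (size 8, align 8) → ends 8; size at 8 (size 4, align 4) → ends 12; inode at 12 (size 4, align 4) → ends 16; total 16 bytes, alignment 8
mip_level at 0 (size 16, align 8) → ends 16
depth at 16 (size 8, align 8) → ends 24
height at 24 (size 4, align 4) → ends 28
format at 28 (size 1, align 1) → ends 29
channels at 29 (size 1, align 1) → ends 30
pitch at 30 (size 1, align 1) → ends 31
layer at 31 (size 1, align 1) → ends 32
stride at 32 (size 18, align 2) → ends 50
tail pad 6 to reach multiple of 8
total 56 bytes, alignment 8

56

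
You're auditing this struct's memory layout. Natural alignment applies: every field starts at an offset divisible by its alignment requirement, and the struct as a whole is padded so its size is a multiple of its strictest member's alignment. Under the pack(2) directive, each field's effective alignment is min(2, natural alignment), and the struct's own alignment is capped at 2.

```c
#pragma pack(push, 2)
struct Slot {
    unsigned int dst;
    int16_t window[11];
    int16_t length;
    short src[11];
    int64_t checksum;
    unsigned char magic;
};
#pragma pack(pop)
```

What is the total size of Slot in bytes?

60

dst at 0 (size 4, align 2) → ends 4
window at 4 (size 22, align 2) → ends 26
length at 26 (size 2, align 2) → ends 28
src at 28 (size 22, align 2) → ends 50
checksum at 50 (size 8, align 2) → ends 58
magic at 58 (size 1, align 1) → ends 59
tail pad 1 to reach multiple of 2
total 60 bytes, alignment 2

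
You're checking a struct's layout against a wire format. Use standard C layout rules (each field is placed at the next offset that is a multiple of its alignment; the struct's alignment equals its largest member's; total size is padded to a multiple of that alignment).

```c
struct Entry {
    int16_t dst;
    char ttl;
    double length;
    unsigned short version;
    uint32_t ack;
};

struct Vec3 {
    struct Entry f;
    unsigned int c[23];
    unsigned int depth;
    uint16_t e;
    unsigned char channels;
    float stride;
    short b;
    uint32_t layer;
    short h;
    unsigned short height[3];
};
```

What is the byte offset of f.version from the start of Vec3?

Entry: 0..2  dst  (2B, 2-aligned); 2..3  ttl  (1B, 1-aligned); 3..8  -- padding (5B); 8..16  length  (8B, 8-aligned); 16..18  version  (2B, 2-aligned); 18..20  -- padding (2B); 20..24  ack  (4B, 4-aligned); sizeof = 24, alignof = 8
0..24  f  (24B, 8-aligned)
within Entry: version at 16
0 + 16 = 16

16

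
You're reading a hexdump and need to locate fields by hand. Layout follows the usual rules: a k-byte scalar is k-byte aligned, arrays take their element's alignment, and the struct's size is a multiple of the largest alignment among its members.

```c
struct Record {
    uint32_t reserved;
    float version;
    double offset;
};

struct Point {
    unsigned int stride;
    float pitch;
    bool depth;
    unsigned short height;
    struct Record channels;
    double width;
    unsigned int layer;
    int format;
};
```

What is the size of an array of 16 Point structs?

Record: @0: reserved [4B, align 4] → 4; @4: version [4B, align 4] → 8; @8: offset [8B, align 8] → 16; size 16, align 8
@0: stride [4B, align 4] → 4
@4: pitch [4B, align 4] → 8
@8: depth [1B, align 1] → 9
+1 pad (align 2)
@10: height [2B, align 2] → 12
+4 pad (align 8)
@16: channels [16B, align 8] → 32
@32: width [8B, align 8] → 40
@40: layer [4B, align 4] → 44
@44: format [4B, align 4] → 48
size 48, align 8
array of 16: 16 × 48 = 768

768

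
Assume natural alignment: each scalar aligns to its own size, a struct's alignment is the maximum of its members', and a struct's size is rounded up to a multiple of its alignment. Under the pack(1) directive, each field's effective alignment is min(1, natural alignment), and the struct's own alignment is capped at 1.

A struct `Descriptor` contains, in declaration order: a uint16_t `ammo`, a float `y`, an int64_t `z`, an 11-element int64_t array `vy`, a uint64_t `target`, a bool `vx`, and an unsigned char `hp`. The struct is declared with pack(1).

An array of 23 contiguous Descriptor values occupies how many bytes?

2576

0..2  ammo  (2B, 1-aligned)
2..6  y  (4B, 1-aligned)
6..14  z  (8B, 1-aligned)
14..102  vy  (88B, 1-aligned)
102..110  target  (8B, 1-aligned)
110..111  vx  (1B, 1-aligned)
111..112  hp  (1B, 1-aligned)
sizeof = 112, alignof = 1
array of 23: 23 × 112 = 2576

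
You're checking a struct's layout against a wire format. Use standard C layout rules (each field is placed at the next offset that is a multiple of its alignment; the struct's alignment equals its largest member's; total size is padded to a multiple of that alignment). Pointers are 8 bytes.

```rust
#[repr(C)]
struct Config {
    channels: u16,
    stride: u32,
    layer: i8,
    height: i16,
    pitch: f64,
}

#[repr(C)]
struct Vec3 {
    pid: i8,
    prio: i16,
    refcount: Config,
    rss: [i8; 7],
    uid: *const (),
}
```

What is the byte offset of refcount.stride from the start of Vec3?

Config: @0: channels [2B, align 2] → 2; +2 pad (align 4); @4: stride [4B, align 4] → 8; @8: layer [1B, align 1] → 9; +1 pad (align 2); @10: height [2B, align 2] → 12; +4 pad (align 8); @16: pitch [8B, align 8] → 24; size 24, align 8
@0: pid [1B, align 1] → 1
+1 pad (align 2)
@2: prio [2B, align 2] → 4
+4 pad (align 8)
@8: refcount [24B, align 8] → 32
within Config: stride at 4
8 + 4 = 12

12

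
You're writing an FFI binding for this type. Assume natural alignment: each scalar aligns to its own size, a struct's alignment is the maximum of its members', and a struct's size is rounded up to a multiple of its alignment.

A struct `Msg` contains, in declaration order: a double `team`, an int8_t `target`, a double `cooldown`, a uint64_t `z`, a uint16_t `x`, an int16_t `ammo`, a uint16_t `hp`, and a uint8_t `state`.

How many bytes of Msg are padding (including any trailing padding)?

team at 0 (size 8, align 8) → ends 8
target at 8 (size 1, align 1) → ends 9
pad 7 to align 8 for cooldown
cooldown at 16 (size 8, align 8) → ends 24
z at 24 (size 8, align 8) → ends 32
x at 32 (size 2, align 2) → ends 34
ammo at 34 (size 2, align 2) → ends 36
hp at 36 (size 2, align 2) → ends 38
state at 38 (size 1, align 1) → ends 39
tail pad 1 to reach multiple of 8
total 40 bytes, alignment 8
data bytes 32, size 40 → padding 8

8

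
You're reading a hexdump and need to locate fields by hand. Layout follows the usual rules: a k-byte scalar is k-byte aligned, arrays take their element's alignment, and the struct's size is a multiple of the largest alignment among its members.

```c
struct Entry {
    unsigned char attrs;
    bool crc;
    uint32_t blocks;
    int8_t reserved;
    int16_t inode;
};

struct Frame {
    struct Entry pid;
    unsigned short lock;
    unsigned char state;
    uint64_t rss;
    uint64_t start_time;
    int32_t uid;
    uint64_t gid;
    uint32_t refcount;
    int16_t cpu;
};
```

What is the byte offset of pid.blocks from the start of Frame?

4

Entry: attrs at 0 (size 1, align 1) → ends 1; crc at 1 (size 1, align 1) → ends 2; pad 2 to align 4 for blocks; blocks at 4 (size 4, align 4) → ends 8; reserved at 8 (size 1, align 1) → ends 9; pad 1 to align 2 for inode; inode at 10 (size 2, align 2) → ends 12; total 12 bytes, alignment 4
pid at 0 (size 12, align 4) → ends 12
within Entry: blocks at 4
0 + 4 = 4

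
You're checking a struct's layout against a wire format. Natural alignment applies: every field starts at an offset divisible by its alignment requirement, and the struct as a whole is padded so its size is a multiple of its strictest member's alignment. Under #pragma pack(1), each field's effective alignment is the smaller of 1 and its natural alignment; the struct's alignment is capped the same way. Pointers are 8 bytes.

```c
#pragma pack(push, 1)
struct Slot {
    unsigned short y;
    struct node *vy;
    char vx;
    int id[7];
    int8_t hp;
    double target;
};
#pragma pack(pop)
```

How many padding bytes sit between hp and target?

0

0..2  y  (2B, 1-aligned)
2..10  vy  (8B, 1-aligned)
10..11  vx  (1B, 1-aligned)
11..39  id  (28B, 1-aligned)
39..40  hp  (1B, 1-aligned)
40..48  target  (8B, 1-aligned)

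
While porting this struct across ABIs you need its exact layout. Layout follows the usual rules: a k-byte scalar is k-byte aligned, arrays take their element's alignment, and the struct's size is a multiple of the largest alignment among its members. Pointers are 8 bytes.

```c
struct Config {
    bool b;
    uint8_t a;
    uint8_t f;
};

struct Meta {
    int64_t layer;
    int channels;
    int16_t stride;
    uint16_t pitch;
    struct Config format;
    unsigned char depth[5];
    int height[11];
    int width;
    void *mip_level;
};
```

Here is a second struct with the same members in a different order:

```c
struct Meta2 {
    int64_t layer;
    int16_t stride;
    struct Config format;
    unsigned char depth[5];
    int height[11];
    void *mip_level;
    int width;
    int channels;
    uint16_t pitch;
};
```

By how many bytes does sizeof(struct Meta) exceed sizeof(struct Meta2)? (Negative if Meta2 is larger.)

Config: 0..1  b  (1B, 1-aligned); 1..2  a  (1B, 1-aligned); 2..3  f  (1B, 1-aligned); sizeof = 3, alignof = 1
0..8  layer  (8B, 8-aligned)
8..12  channels  (4B, 4-aligned)
12..14  stride  (2B, 2-aligned)
14..16  pitch  (2B, 2-aligned)
16..19  format  (3B, 1-aligned)
19..24  depth  (5B, 1-aligned)
24..68  height  (44B, 4-aligned)
68..72  width  (4B, 4-aligned)
72..80  mip_level  (8B, 8-aligned)
sizeof = 80, alignof = 8
— Meta2 —
0..8  layer  (8B, 8-aligned)
8..10  stride  (2B, 2-aligned)
10..13  format  (3B, 1-aligned)
13..18  depth  (5B, 1-aligned)
18..20  -- padding (2B)
20..64  height  (44B, 4-aligned)
64..72  mip_level  (8B, 8-aligned)
72..76  width  (4B, 4-aligned)
76..80  channels  (4B, 4-aligned)
80..82  pitch  (2B, 2-aligned)
82..88  -- tail padding (6B)
sizeof = 88, alignof = 8
80 − 88 = -8

-8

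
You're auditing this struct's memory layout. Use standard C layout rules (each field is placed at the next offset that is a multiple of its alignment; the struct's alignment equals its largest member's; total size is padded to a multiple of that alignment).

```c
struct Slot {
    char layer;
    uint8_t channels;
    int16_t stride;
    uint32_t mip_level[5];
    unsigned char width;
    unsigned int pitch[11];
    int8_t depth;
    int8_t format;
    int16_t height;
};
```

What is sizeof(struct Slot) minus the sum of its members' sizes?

3

@0: layer [1B, align 1] → 1
@1: channels [1B, align 1] → 2
@2: stride [2B, align 2] → 4
@4: mip_level [20B, align 4] → 24
@24: width [1B, align 1] → 25
+3 pad (align 4)
@28: pitch [44B, align 4] → 72
@72: depth [1B, align 1] → 73
@73: format [1B, align 1] → 74
@74: height [2B, align 2] → 76
size 76, align 4
data bytes 73, size 76 → padding 3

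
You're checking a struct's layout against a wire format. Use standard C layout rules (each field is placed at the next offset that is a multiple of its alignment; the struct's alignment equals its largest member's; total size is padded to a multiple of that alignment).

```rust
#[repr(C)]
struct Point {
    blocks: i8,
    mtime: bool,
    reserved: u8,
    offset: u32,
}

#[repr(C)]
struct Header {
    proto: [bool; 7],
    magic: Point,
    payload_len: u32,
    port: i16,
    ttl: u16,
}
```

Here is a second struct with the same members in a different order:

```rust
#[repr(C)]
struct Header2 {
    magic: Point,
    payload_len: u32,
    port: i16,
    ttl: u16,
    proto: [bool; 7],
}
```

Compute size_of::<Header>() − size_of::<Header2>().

0

Point: 0..1  blocks  (1B, 1-aligned); 1..2  mtime  (1B, 1-aligned); 2..3  reserved  (1B, 1-aligned); 3..4  -- padding (1B); 4..8  offset  (4B, 4-aligned); sizeof = 8, alignof = 4
0..7  proto  (7B, 1-aligned)
7..8  -- padding (1B)
8..16  magic  (8B, 4-aligned)
16..20  payload_len  (4B, 4-aligned)
20..22  port  (2B, 2-aligned)
22..24  ttl  (2B, 2-aligned)
sizeof = 24, alignof = 4
— Header2 —
0..8  magic  (8B, 4-aligned)
8..12  payload_len  (4B, 4-aligned)
12..14  port  (2B, 2-aligned)
14..16  ttl  (2B, 2-aligned)
16..23  proto  (7B, 1-aligned)
23..24  -- tail padding (1B)
sizeof = 24, alignof = 4
24 − 24 = 0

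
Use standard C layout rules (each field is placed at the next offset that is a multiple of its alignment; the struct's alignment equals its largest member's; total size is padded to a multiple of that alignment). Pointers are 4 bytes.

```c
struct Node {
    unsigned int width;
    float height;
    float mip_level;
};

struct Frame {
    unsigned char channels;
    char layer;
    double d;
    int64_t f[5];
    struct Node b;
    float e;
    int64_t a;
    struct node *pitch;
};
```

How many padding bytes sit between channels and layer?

Node: width at 0 (size 4, align 4) → ends 4; height at 4 (size 4, align 4) → ends 8; mip_level at 8 (size 4, align 4) → ends 12; total 12 bytes, alignment 4
channels at 0 (size 1, align 1) → ends 1
layer at 1 (size 1, align 1) → ends 2

0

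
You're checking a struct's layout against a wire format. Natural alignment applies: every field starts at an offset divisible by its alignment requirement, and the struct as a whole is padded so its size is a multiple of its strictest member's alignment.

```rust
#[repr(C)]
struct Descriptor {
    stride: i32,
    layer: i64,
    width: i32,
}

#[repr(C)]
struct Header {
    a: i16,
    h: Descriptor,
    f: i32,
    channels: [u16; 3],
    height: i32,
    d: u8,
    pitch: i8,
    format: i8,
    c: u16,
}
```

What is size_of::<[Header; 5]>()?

Descriptor: @0: stride [4B, align 4] → 4; +4 pad (align 8); @8: layer [8B, align 8] → 16; @16: width [4B, align 4] → 20; +4 tail pad (align 8); size 24, align 8
@0: a [2B, align 2] → 2
+6 pad (align 8)
@8: h [24B, align 8] → 32
@32: f [4B, align 4] → 36
@36: channels [6B, align 2] → 42
+2 pad (align 4)
@44: height [4B, align 4] → 48
@48: d [1B, align 1] → 49
@49: pitch [1B, align 1] → 50
@50: format [1B, align 1] → 51
+1 pad (align 2)
@52: c [2B, align 2] → 54
+2 tail pad (align 8)
size 56, align 8
array of 5: 5 × 56 = 280

280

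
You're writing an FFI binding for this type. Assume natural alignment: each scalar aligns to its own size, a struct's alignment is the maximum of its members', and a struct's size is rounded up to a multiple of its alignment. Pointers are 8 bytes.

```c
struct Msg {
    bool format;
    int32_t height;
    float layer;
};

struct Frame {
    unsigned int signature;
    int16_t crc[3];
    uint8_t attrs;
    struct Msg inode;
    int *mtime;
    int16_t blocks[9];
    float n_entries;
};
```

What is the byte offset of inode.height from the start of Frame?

Msg: format at 0 (size 1, align 1) → ends 1; pad 3 to align 4 for height; height at 4 (size 4, align 4) → ends 8; layer at 8 (size 4, align 4) → ends 12; total 12 bytes, alignment 4
signature at 0 (size 4, align 4) → ends 4
crc at 4 (size 6, align 2) → ends 10
attrs at 10 (size 1, align 1) → ends 11
pad 1 to align 4 for inode
inode at 12 (size 12, align 4) → ends 24
within Msg: height at 4
12 + 4 = 16

16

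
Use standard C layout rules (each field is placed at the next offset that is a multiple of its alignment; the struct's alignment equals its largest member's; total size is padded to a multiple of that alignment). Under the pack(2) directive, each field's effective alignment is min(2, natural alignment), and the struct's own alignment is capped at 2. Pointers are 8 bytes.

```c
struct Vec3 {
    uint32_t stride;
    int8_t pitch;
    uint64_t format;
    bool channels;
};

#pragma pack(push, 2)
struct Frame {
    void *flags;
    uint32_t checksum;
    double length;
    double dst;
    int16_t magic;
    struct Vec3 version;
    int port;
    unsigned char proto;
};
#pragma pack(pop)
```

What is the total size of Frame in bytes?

60 bytes

Vec3: 0..4  stride  (4B, 4-aligned); 4..5  pitch  (1B, 1-aligned); 5..8  -- padding (3B); 8..16  format  (8B, 8-aligned); 16..17  channels  (1B, 1-aligned); 17..24  -- tail padding (7B); sizeof = 24, alignof = 8
0..8  flags  (8B, 2-aligned)
8..12  checksum  (4B, 2-aligned)
12..20  length  (8B, 2-aligned)
20..28  dst  (8B, 2-aligned)
28..30  magic  (2B, 2-aligned)
30..54  version  (24B, 2-aligned)
54..58  port  (4B, 2-aligned)
58..59  proto  (1B, 1-aligned)
59..60  -- tail padding (1B)
sizeof = 60, alignof = 2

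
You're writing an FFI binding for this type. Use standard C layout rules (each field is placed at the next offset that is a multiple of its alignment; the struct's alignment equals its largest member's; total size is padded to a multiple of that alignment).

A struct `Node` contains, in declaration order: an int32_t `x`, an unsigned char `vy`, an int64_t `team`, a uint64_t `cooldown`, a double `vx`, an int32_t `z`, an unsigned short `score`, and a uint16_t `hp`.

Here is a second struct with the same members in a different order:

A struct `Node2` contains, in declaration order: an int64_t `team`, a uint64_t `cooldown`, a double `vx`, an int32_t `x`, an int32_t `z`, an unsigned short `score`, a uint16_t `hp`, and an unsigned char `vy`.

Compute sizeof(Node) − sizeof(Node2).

0

x at 0 (size 4, align 4) → ends 4
vy at 4 (size 1, align 1) → ends 5
pad 3 to align 8 for team
team at 8 (size 8, align 8) → ends 16
cooldown at 16 (size 8, align 8) → ends 24
vx at 24 (size 8, align 8) → ends 32
z at 32 (size 4, align 4) → ends 36
score at 36 (size 2, align 2) → ends 38
hp at 38 (size 2, align 2) → ends 40
total 40 bytes, alignment 8
— Node2 —
team at 0 (size 8, align 8) → ends 8
cooldown at 8 (size 8, align 8) → ends 16
vx at 16 (size 8, align 8) → ends 24
x at 24 (size 4, align 4) → ends 28
z at 28 (size 4, align 4) → ends 32
score at 32 (size 2, align 2) → ends 34
hp at 34 (size 2, align 2) → ends 36
vy at 36 (size 1, align 1) → ends 37
tail pad 3 to reach multiple of 8
total 40 bytes, alignment 8
40 − 40 = 0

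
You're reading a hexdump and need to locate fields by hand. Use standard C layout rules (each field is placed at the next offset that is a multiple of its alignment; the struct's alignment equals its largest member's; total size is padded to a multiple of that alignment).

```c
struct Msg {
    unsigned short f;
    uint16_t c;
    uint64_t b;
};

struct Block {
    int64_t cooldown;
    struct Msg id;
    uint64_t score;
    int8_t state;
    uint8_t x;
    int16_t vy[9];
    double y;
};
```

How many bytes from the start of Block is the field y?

56

Msg: 0..2  f  (2B, 2-aligned); 2..4  c  (2B, 2-aligned); 4..8  -- padding (4B); 8..16  b  (8B, 8-aligned); sizeof = 16, alignof = 8
0..8  cooldown  (8B, 8-aligned)
8..24  id  (16B, 8-aligned)
24..32  score  (8B, 8-aligned)
32..33  state  (1B, 1-aligned)
33..34  x  (1B, 1-aligned)
34..52  vy  (18B, 2-aligned)
52..56  -- padding (4B)
56..64  y  (8B, 8-aligned)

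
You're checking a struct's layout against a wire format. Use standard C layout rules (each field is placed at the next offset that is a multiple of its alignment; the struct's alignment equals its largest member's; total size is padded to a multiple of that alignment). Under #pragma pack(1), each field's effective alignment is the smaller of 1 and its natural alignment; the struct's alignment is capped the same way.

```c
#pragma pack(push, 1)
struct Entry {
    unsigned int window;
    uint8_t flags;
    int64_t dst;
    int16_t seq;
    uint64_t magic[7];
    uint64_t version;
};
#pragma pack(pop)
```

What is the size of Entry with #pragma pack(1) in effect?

0..4  window  (4B, 1-aligned)
4..5  flags  (1B, 1-aligned)
5..13  dst  (8B, 1-aligned)
13..15  seq  (2B, 1-aligned)
15..71  magic  (56B, 1-aligned)
71..79  version  (8B, 1-aligned)
sizeof = 79, alignof = 1

79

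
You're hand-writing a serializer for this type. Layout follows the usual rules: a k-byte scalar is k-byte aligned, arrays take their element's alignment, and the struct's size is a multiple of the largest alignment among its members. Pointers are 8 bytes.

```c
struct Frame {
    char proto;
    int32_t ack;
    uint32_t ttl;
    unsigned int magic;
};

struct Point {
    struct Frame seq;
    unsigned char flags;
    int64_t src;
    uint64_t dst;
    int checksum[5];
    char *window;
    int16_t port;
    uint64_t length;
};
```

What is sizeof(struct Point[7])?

616

Frame: @0: proto [1B, align 1] → 1; +3 pad (align 4); @4: ack [4B, align 4] → 8; @8: ttl [4B, align 4] → 12; @12: magic [4B, align 4] → 16; size 16, align 4
@0: seq [16B, align 4] → 16
@16: flags [1B, align 1] → 17
+7 pad (align 8)
@24: src [8B, align 8] → 32
@32: dst [8B, align 8] → 40
@40: checksum [20B, align 4] → 60
+4 pad (align 8)
@64: window [8B, align 8] → 72
@72: port [2B, align 2] → 74
+6 pad (align 8)
@80: length [8B, align 8] → 88
size 88, align 8
array of 7: 7 × 88 = 616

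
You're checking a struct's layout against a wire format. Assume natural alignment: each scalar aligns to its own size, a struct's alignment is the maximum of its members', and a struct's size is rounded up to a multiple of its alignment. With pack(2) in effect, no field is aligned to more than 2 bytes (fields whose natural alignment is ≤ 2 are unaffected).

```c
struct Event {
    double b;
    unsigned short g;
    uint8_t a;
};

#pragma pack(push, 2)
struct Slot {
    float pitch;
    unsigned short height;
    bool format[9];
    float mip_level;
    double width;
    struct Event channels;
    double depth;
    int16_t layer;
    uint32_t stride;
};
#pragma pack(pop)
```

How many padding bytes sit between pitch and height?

0

Event: 0..8  b  (8B, 8-aligned); 8..10  g  (2B, 2-aligned); 10..11  a  (1B, 1-aligned); 11..16  -- tail padding (5B); sizeof = 16, alignof = 8
0..4  pitch  (4B, 2-aligned)
4..6  height  (2B, 2-aligned)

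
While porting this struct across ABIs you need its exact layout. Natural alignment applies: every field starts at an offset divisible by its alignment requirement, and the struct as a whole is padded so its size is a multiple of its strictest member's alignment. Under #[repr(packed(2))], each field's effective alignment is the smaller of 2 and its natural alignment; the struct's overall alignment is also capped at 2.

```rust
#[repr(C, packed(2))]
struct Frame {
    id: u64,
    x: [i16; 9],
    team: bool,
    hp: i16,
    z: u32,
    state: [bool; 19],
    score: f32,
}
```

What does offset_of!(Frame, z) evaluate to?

id at 0 (size 8, align 2) → ends 8
x at 8 (size 18, align 2) → ends 26
team at 26 (size 1, align 1) → ends 27
pad 1 to align 2 for hp
hp at 28 (size 2, align 2) → ends 30
z at 30 (size 4, align 2) → ends 34

30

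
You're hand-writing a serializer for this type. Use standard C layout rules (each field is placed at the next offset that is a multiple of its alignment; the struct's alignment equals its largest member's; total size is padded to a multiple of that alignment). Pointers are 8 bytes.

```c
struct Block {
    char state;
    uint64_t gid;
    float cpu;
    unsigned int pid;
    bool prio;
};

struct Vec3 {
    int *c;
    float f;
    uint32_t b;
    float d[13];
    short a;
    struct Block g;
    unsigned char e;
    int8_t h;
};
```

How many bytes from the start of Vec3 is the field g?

72

Block: state at 0 (size 1, align 1) → ends 1; pad 7 to align 8 for gid; gid at 8 (size 8, align 8) → ends 16; cpu at 16 (size 4, align 4) → ends 20; pid at 20 (size 4, align 4) → ends 24; prio at 24 (size 1, align 1) → ends 25; tail pad 7 to reach multiple of 8; total 32 bytes, alignment 8
c at 0 (size 8, align 8) → ends 8
f at 8 (size 4, align 4) → ends 12
b at 12 (size 4, align 4) → ends 16
d at 16 (size 52, align 4) → ends 68
a at 68 (size 2, align 2) → ends 70
pad 2 to align 8 for g
g at 72 (size 32, align 8) → ends 104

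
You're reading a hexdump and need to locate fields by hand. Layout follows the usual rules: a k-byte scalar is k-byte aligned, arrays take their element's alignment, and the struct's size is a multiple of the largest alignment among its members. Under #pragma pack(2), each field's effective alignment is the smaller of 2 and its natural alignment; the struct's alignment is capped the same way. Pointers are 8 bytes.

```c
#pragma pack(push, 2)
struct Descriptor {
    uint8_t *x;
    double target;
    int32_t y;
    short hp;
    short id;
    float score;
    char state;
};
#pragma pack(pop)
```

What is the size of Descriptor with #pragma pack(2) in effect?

0..8  x  (8B, 2-aligned)
8..16  target  (8B, 2-aligned)
16..20  y  (4B, 2-aligned)
20..22  hp  (2B, 2-aligned)
22..24  id  (2B, 2-aligned)
24..28  score  (4B, 2-aligned)
28..29  state  (1B, 1-aligned)
29..30  -- tail padding (1B)
sizeof = 30, alignof = 2

30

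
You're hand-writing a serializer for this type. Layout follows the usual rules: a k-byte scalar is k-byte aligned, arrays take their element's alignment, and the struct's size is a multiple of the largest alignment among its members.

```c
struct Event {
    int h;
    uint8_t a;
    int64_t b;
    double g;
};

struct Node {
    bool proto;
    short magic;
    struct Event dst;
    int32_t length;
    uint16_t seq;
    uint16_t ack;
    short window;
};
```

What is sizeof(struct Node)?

48 bytes

Event: h at 0 (size 4, align 4) → ends 4; a at 4 (size 1, align 1) → ends 5; pad 3 to align 8 for b; b at 8 (size 8, align 8) → ends 16; g at 16 (size 8, align 8) → ends 24; total 24 bytes, alignment 8
proto at 0 (size 1, align 1) → ends 1
pad 1 to align 2 for magic
magic at 2 (size 2, align 2) → ends 4
pad 4 to align 8 for dst
dst at 8 (size 24, align 8) → ends 32
length at 32 (size 4, align 4) → ends 36
seq at 36 (size 2, align 2) → ends 38
ack at 38 (size 2, align 2) → ends 40
window at 40 (size 2, align 2) → ends 42
tail pad 6 to reach multiple of 8
total 48 bytes, alignment 8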